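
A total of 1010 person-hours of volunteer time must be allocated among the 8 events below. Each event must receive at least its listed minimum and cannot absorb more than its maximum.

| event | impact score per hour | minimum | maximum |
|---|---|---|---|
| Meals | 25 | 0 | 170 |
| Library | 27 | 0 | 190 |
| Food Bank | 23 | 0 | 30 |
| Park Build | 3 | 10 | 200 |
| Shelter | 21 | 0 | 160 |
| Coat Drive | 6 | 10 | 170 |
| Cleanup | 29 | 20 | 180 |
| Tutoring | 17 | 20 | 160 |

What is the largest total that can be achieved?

Meeting every minimum uses 0+0+0+10+0+10+20+20 = 60 person-hours, leaving 950.
Highest impact score per hour first: Cleanup 29 > Library 27 > Meals 25 > Food Bank 23 > Shelter 21 > Tutoring 17 > Coat Drive 6 > Park Build 3.
Give Cleanup 160 more to hit its cap of 180 ; 790 left.
Library: +190 to 190 (cap) ; 600 left.
Meals: +170 to 170 (cap) ; 430 left.
Food Bank takes 30 more to reach its cap of 30 ; 400 left.
Shelter takes 160 more to reach its cap of 160 ; 240 left.
Tutoring: +140 to 160 (cap) ; 100 left.
Only 100 left; Coat Drive takes them to reach 110.
Total = 25×170 + 27×190 + 23×30 + 3×10 + 21×160 + 6×110 + 29×180 + 17×160 = 22060.

22060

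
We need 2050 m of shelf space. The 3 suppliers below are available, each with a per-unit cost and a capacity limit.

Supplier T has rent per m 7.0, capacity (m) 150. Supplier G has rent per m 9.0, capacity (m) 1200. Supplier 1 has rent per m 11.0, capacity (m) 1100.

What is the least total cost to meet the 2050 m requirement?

Use suppliers in increasing cost order.
Supplier T (7.0): use full 150 → 1900 m to go.
Take 1200 from Supplier G at 9.0 → need 700 more.
Supplier 1 at 11.0: take 700 of its 1100 → requirement met.
Cost = 150×7.0 + 1200×9.0 + 700×11.0 = 19550.

19550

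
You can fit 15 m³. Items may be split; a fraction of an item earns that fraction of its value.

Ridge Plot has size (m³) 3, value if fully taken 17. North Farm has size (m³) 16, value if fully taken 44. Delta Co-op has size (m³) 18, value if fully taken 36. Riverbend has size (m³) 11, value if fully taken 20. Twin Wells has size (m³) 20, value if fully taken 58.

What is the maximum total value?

51.8

Sort by value density: Ridge Plot 17/3≈5.67, Twin Wells 58/20≈2.9, North Farm 44/16≈2.75, Delta Co-op 36/18≈2, Riverbend 20/11≈1.82.
Ridge Plot: take in full, 3 m³ for value 17 → 12 left.
12 m³ left: a 12/20 share of Twin Wells gives 58×12/20 = 34.8.
Total value = 51.8.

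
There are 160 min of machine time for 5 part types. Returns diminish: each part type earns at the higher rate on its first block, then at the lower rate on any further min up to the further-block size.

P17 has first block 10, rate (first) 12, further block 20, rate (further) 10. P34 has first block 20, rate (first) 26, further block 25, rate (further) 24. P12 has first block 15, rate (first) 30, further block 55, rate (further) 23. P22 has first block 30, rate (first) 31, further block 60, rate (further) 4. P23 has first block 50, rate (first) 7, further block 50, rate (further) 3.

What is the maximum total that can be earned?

3935

Rank every tier by rate: P22/first 31 > P12/first 30 > P34/first 26 > P34/second 24 > P12/second 23 > P17/first 12 > P17/second 10 > P23/first 7 > P22/second 4 > P23/second 3.
Fill P22 first block (30 at 31) — 130 left.
Fill P12 first block (15 at 30) — 115 left.
P34 first at 26: fill all 20 — 95 left.
P34/second (24): +25 — 70 left.
P12 second at 23: fill all 55 — 15 left.
P17/first (12): +10 — 5 left.
5 remain; put them into P17 second at 10.
Total = 31×30 + 30×15 + 26×20 + 24×25 + 23×55 + 12×10 + 10×5 = 3935.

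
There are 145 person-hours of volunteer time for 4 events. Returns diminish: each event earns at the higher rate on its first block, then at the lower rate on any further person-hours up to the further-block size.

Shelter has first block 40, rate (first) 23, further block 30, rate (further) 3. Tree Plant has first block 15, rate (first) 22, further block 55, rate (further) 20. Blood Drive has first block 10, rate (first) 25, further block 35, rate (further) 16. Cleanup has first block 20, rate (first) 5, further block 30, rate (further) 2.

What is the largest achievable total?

Order all 8 blocks by rate: Blood Drive/T1 25 > Shelter/T1 23 > Tree Plant/T1 22 > Tree Plant/T2 20 > Blood Drive/T2 16 > Cleanup/T1 5 > Shelter/T2 3 > Cleanup/T2 2.
Blood Drive/T1 (25): +10 → 135 left.
Fill Shelter T1 block (40 at 23) → 95 left.
Fill Tree Plant T1 block (15 at 22) → 80 left.
Tree Plant/T2 (20): +55 → 25 left.
Blood Drive/T2: +25 of 35 at 16; pool empty.
Total = 25×10 + 23×40 + 22×15 + 20×55 + 16×25 = 3000.

3000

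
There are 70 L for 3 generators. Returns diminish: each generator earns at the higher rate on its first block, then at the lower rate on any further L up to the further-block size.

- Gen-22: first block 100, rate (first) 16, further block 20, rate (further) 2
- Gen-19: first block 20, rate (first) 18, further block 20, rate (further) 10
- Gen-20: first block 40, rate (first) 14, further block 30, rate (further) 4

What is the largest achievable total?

Rank every tier by rate: Gen-19/T1 18 > Gen-22/T1 16 > Gen-20/T1 14 > Gen-19/T2 10 > Gen-20/T2 4 > Gen-22/T2 2.
Gen-19 T1 at 18: fill all 20 ; 50 left.
Gen-22 T1 at 16: only 50 left, fill 50.
Total = 18×20 + 16×50 = 1160.

1160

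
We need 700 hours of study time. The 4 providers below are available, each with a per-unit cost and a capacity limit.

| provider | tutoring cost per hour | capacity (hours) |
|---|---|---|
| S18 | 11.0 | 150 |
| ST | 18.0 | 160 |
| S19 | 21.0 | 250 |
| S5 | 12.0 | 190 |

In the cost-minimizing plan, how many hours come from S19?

200

Cheapest first:
S18 (11.0): use full 150 — 550 hours to go.
S5 at 12.0: take all 190 hours — 360 still needed.
ST at 18.0: take all 160 hours — 200 still needed.
Take 200 from S19 at 21.0 to finish.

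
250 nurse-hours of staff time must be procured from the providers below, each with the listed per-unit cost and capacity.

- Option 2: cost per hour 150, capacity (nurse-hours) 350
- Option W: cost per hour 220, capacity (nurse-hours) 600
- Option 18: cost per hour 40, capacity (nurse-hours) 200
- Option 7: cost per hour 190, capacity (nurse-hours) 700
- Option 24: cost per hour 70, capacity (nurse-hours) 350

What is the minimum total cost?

Cheapest first:
Take 200 from Option 18 at 40 — need 50 more.
Take 50 from Option 24 at 70 to finish.
Option 2, Option 7, Option W: unused.
Cost = 200×40 + 50×70 = 11500.

11500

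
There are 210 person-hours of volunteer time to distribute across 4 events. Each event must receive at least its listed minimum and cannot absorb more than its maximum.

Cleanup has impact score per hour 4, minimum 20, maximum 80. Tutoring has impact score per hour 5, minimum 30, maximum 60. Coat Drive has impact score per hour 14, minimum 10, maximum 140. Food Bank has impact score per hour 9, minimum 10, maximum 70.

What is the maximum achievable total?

Meeting every minimum uses 20+30+10+10 = 70 person-hours, leaving 140.
Order the events by impact score per hour: Coat Drive 14 > Food Bank 9 > Tutoring 5 > Cleanup 4.
Give Coat Drive 130 more to hit its cap of 140 — 10 left.
Food Bank has room for 60 more but only 10 remain, so it gets 20.
Total = 4×20 + 5×30 + 14×140 + 9×20 = 2370.

2370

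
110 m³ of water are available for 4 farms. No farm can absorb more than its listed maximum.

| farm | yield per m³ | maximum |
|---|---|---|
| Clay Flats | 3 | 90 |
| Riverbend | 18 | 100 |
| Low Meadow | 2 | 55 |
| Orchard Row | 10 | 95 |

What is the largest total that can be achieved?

Rank by yield per m³: Riverbend 18 > Orchard Row 10 > Clay Flats 3 > Low Meadow 2.
Riverbend: +100 to 100 (cap) → 10 left.
Only 10 left; Orchard Row takes them to reach 10.
Total = 18×100 + 10×10 = 1900.

1900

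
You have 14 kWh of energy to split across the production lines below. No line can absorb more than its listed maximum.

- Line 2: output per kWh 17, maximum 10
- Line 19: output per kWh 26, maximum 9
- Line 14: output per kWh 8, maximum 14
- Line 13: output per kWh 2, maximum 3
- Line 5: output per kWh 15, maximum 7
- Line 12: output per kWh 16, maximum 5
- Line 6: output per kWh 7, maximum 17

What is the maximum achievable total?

Highest output per kWh first: Line 19 26 > Line 2 17 > Line 12 16 > Line 5 15 > Line 14 8 > Line 6 7 > Line 13 2.
Give Line 19 9 to hit its cap of 9 — 5 left.
Only 5 left; Line 2 takes them to reach 5.
Total = 17×5 + 26×9 = 319.

319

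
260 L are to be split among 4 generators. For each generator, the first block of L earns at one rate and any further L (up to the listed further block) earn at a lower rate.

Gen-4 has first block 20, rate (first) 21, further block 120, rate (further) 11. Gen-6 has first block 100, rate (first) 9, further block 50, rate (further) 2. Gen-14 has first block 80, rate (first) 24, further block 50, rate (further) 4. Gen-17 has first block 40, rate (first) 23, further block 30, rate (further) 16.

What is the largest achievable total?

Order all 8 blocks by rate: Gen-14/first 24 > Gen-17/first 23 > Gen-4/first 21 > Gen-17/second 16 > Gen-4/second 11 > Gen-6/first 9 > Gen-14/second 4 > Gen-6/second 2.
Gen-14/first (24): +80 → 180 left.
Fill Gen-17 first block (40 at 23) → 140 left.
Gen-4 first at 21: fill all 20 → 120 left.
Gen-17 second at 16: fill all 30 → 90 left.
Gen-4/second: +90 of 120 at 11; pool empty.
Total = 24×80 + 23×40 + 21×20 + 16×30 + 11×90 = 4730.

4730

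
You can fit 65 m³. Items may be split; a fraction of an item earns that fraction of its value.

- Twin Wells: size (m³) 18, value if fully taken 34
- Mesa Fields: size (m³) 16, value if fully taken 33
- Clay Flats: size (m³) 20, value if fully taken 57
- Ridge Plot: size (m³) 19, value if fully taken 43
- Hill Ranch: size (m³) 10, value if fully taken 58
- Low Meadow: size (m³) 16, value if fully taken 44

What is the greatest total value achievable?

Rank by value-to-size ratio: Hill Ranch 58/10≈5.8, Clay Flats 57/20≈2.85, Low Meadow 44/16≈2.75, Ridge Plot 43/19≈2.26, Mesa Fields 33/16≈2.06, Twin Wells 34/18≈1.89.
All 10 m³ of Hill Ranch fit (value 58) — 55 remain.
All 20 m³ of Clay Flats fit (value 57) — 35 remain.
Take all of Low Meadow (16 m³, value 44) — 19 m³ left.
All 19 m³ of Ridge Plot fit (value 43) — 0 remain.
Total value = 202.

202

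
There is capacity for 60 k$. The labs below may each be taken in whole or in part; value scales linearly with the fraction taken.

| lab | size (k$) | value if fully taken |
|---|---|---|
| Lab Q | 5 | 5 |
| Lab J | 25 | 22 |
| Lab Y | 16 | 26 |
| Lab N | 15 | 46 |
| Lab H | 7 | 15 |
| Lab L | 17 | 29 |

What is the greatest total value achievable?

121

Best value per unit of size first: Lab N 46/15≈3.07, Lab H 15/7≈2.14, Lab L 29/17≈1.71, Lab Y 26/16≈1.62, Lab Q 5/5≈1, Lab J 22/25≈0.88.
All 15 k$ of Lab N fit (value 46) ; 45 remain.
Take all of Lab H (7 k$, value 15) ; 38 k$ left.
Take all of Lab L (17 k$, value 29) ; 21 k$ left.
Lab Y: take in full, 16 k$ for value 26 ; 5 left.
Lab Q: take in full, 5 k$ for value 5 ; 0 left.
Total value = 121.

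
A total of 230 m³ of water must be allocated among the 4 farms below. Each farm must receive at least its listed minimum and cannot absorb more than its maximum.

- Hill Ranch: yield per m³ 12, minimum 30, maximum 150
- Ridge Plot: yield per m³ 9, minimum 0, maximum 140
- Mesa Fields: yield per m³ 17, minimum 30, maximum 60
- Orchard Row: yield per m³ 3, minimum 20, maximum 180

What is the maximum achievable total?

Meeting every minimum uses 30+0+30+20 = 80 m³, leaving 150.
Order the farms by yield per m³: Mesa Fields 17 > Hill Ranch 12 > Ridge Plot 9 > Orchard Row 3.
Give Mesa Fields 30 more to hit its cap of 60 → 120 left.
Hill Ranch takes 120 more to reach its cap of 150 → 0 left.
Total = 12×150 + 17×60 + 3×20 = 2880.

2880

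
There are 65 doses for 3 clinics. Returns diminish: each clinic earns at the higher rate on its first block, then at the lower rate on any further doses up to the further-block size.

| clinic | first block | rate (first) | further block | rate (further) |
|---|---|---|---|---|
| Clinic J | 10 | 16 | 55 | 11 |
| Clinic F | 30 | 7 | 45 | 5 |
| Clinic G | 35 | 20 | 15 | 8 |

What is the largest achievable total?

Order all 6 blocks by rate: Clinic G/first 20 > Clinic J/first 16 > Clinic J/second 11 > Clinic G/second 8 > Clinic F/first 7 > Clinic F/second 5.
Clinic G/first (20): +35 ; 30 left.
Fill Clinic J first block (10 at 16) ; 20 left.
Clinic J second at 11: only 20 left, fill 20.
Total = 20×35 + 16×10 + 11×20 = 1080.

1080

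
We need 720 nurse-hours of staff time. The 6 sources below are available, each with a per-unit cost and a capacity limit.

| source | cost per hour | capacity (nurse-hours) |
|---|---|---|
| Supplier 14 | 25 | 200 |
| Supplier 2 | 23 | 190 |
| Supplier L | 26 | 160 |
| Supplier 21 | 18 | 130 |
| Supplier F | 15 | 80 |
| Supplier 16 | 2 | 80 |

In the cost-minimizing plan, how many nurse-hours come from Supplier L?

Fill from the cheapest source first.
Take 80 from Supplier 16 at 2 — need 640 more.
Take 80 from Supplier F at 15 — need 560 more.
Take 130 from Supplier 21 at 18 — need 430 more.
Supplier 2 at 23: take all 190 nurse-hours — 240 still needed.
Take 200 from Supplier 14 at 25 — need 40 more.
Take 40 from Supplier L at 26 to finish.

40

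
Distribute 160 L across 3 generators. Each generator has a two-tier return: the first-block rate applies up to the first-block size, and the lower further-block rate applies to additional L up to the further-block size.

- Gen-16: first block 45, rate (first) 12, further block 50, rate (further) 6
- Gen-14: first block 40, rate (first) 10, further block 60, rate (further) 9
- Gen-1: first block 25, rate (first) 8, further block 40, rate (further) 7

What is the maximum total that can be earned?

Order all 6 blocks by rate: Gen-16/T1 12 > Gen-14/T1 10 > Gen-14/T2 9 > Gen-1/T1 8 > Gen-1/T2 7 > Gen-16/T2 6.
Fill Gen-16 T1 block (45 at 12) → 115 left.
Gen-14 T1 at 10: fill all 40 → 75 left.
Fill Gen-14 T2 block (60 at 9) → 15 left.
Gen-1 T1 at 8: only 15 left, fill 15.
Total = 12×45 + 10×40 + 9×60 + 8×15 = 1600.

1600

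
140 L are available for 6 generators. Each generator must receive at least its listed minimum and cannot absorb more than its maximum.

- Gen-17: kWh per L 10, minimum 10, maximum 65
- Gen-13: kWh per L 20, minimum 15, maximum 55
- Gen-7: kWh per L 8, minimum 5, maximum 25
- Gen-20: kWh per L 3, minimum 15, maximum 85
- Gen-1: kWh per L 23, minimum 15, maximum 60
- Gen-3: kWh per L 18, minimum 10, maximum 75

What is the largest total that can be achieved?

2545

Meeting every minimum uses 10+15+5+15+15+10 = 70 L, leaving 70.
Order the generators by kWh per L: Gen-1 23 > Gen-13 20 > Gen-3 18 > Gen-17 10 > Gen-7 8 > Gen-20 3.
Give Gen-1 45 more to hit its cap of 60 → 25 left.
Gen-13 has room for 40 more but only 25 remain, so it gets 40.
Total = 10×10 + 20×40 + 8×5 + 3×15 + 23×60 + 18×10 = 2545.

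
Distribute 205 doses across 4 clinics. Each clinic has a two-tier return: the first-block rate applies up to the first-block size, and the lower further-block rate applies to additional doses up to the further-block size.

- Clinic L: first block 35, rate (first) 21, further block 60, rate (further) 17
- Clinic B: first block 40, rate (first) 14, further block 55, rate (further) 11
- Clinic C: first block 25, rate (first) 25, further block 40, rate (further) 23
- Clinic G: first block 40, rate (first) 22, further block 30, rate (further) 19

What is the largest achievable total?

4325

Order all 8 blocks by rate: Clinic C/first 25 > Clinic C/second 23 > Clinic G/first 22 > Clinic L/first 21 > Clinic G/second 19 > Clinic L/second 17 > Clinic B/first 14 > Clinic B/second 11.
Clinic C/first (25): +25 ; 180 left.
Fill Clinic C second block (40 at 23) ; 140 left.
Fill Clinic G first block (40 at 22) ; 100 left.
Fill Clinic L first block (35 at 21) ; 65 left.
Clinic G second at 19: fill all 30 ; 35 left.
Clinic L/second: +35 of 60 at 17; pool empty.
Total = 25×25 + 23×40 + 22×40 + 21×35 + 19×30 + 17×35 = 4325.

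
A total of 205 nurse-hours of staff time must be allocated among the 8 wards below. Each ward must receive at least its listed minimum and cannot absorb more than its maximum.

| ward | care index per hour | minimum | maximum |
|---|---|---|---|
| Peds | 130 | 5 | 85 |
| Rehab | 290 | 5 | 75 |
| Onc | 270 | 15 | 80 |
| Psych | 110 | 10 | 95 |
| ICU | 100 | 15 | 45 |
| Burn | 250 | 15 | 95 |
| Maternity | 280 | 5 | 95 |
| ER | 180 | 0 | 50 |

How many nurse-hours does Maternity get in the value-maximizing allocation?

70

Meeting every minimum uses 5+5+15+10+15+15+5+0 = 70 nurse-hours, leaving 135.
Rank by care index per hour: Rehab 290 > Maternity 280 > Onc 270 > Burn 250 > ER 180 > Peds 130 > Psych 110 > ICU 100.
Rehab: +70 to 75 (cap) → 65 left.
Only 65 left; Maternity takes them to reach 70.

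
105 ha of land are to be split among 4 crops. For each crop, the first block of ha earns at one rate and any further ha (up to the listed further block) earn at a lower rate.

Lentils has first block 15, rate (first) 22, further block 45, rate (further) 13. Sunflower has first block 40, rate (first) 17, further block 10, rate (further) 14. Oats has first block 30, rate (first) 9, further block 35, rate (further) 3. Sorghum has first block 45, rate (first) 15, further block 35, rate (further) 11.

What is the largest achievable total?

Rank every tier by rate: Lentils/first 22 > Sunflower/first 17 > Sorghum/first 15 > Sunflower/second 14 > Lentils/second 13 > Sorghum/second 11 > Oats/first 9 > Oats/second 3.
Lentils first at 22: fill all 15 — 90 left.
Sunflower/first (17): +40 — 50 left.
Sorghum first at 15: fill all 45 — 5 left.
5 remain; put them into Sunflower second at 14.
Total = 22×15 + 17×40 + 15×45 + 14×5 = 1755.

1755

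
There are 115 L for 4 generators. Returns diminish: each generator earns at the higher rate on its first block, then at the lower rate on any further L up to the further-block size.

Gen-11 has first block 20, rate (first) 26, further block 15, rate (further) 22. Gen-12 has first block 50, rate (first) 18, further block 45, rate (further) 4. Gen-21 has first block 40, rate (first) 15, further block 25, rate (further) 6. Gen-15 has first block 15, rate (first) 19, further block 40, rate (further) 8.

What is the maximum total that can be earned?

2260

Treat each block as its own option and order by rate: Gen-11/T1 26 > Gen-11/T2 22 > Gen-15/T1 19 > Gen-12/T1 18 > Gen-21/T1 15 > Gen-15/T2 8 > Gen-21/T2 6 > Gen-12/T2 4.
Gen-11/T1 (26): +20 ; 95 left.
Fill Gen-11 T2 block (15 at 22) ; 80 left.
Gen-15/T1 (19): +15 ; 65 left.
Gen-12 T1 at 18: fill all 50 ; 15 left.
Gen-21 T1 at 15: only 15 left, fill 15.
Total = 26×20 + 22×15 + 19×15 + 18×50 + 15×15 = 2260.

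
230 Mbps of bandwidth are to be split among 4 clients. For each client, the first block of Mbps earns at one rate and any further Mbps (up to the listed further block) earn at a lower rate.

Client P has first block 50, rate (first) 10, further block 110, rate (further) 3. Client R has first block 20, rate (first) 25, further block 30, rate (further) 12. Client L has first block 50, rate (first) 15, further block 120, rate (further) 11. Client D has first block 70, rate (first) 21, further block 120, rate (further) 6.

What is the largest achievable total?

3740

Order all 8 blocks by rate: Client R/T1 25 > Client D/T1 21 > Client L/T1 15 > Client R/T2 12 > Client L/T2 11 > Client P/T1 10 > Client D/T2 6 > Client P/T2 3.
Client R T1 at 25: fill all 20 — 210 left.
Client D/T1 (21): +70 — 140 left.
Fill Client L T1 block (50 at 15) — 90 left.
Client R/T2 (12): +30 — 60 left.
60 remain; put them into Client L T2 at 11.
Total = 25×20 + 21×70 + 15×50 + 12×30 + 11×60 = 3740.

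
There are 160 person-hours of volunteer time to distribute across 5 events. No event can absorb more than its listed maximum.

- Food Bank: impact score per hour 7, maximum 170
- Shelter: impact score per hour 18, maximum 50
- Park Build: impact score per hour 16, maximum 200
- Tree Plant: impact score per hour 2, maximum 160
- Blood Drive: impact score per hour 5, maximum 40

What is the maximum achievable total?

2660

Highest impact score per hour first: Shelter 18 > Park Build 16 > Food Bank 7 > Blood Drive 5 > Tree Plant 2.
Shelter: +50 to 50 (cap) ; 110 left.
Park Build: +110 (room for 200) → 110. Pool exhausted.
Total = 18×50 + 16×110 = 2660.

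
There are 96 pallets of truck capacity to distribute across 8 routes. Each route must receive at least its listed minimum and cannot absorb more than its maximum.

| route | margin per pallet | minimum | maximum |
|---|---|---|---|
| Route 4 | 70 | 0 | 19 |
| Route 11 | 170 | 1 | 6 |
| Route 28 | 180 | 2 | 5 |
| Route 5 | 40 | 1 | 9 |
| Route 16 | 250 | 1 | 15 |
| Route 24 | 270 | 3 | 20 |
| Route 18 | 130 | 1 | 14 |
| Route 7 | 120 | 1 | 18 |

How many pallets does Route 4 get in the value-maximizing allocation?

Meeting every minimum uses 0+1+2+1+1+3+1+1 = 10 pallets, leaving 86.
Highest margin per pallet first: Route 24 270 > Route 16 250 > Route 28 180 > Route 11 170 > Route 18 130 > Route 7 120 > Route 4 70 > Route 5 40.
Give Route 24 17 more to hit its cap of 20 → 69 left.
Route 16: +14 to 15 (cap) → 55 left.
Route 28 takes 3 more to reach its cap of 5 → 52 left.
Route 11: +5 to 6 (cap) → 47 left.
Route 18 takes 13 more to reach its cap of 14 → 34 left.
Route 7: +17 to 18 (cap) → 17 left.
Only 17 left; Route 4 takes them to reach 17.

17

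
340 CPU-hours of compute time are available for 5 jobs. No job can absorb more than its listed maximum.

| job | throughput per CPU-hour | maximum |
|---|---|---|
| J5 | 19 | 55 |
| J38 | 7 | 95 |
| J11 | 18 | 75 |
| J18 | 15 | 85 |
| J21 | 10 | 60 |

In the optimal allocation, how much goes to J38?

65

Highest throughput per CPU-hour first: J5 19 > J11 18 > J18 15 > J21 10 > J38 7.
J5: +55 to 55 (cap) → 285 left.
J11 takes 75 to reach its cap of 75 → 210 left.
J18: +85 to 85 (cap) → 125 left.
J21 takes 60 to reach its cap of 60 → 65 left.
J38: +65 (room for 95) → 65. Pool exhausted.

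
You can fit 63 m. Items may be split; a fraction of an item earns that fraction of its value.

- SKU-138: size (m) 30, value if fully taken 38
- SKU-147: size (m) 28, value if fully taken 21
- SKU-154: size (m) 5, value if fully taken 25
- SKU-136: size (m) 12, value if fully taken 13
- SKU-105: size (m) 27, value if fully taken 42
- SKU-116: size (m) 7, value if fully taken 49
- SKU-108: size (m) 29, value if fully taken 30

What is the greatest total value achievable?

146.4

Sort by value density: SKU-116 49/7≈7, SKU-154 25/5≈5, SKU-105 42/27≈1.56, SKU-138 38/30≈1.27, SKU-136 13/12≈1.08, SKU-108 30/29≈1.03, SKU-147 21/28≈0.75.
SKU-116: take in full, 7 m for value 49 — 56 left.
Take all of SKU-154 (5 m, value 25) — 51 m left.
SKU-105: take in full, 27 m for value 42 — 24 left.
Fill the last 24 m with part of SKU-138: 24/30 of it earns 30.4.
Total value = 146.4.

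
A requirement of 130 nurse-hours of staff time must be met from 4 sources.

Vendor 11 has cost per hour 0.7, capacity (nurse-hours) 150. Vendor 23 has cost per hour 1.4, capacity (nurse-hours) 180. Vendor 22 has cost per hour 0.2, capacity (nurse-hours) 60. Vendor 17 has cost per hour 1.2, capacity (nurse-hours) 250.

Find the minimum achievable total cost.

61

Fill from the cheapest source first.
Take 60 from Vendor 22 at 0.2 — need 70 more.
Vendor 11 at 0.7: take 70 of its 150 — requirement met.
Vendor 17, Vendor 23: unused.
Cost = 60×0.2 + 70×0.7 = 61.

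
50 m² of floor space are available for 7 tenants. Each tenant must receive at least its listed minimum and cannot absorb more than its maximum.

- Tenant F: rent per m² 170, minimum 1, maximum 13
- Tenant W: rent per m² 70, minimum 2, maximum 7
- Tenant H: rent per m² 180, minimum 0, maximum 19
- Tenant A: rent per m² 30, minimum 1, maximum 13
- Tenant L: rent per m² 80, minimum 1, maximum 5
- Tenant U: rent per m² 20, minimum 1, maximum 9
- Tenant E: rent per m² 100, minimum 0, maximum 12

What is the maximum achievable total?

7180

Meeting every minimum uses 1+2+0+1+1+1+0 = 6 m², leaving 44.
Rank by rent per m²: Tenant H 180 > Tenant F 170 > Tenant E 100 > Tenant L 80 > Tenant W 70 > Tenant A 30 > Tenant U 20.
Tenant H takes 19 more to reach its cap of 19 — 25 left.
Tenant F: +12 to 13 (cap) — 13 left.
Give Tenant E 12 more to hit its cap of 12 — 1 left.
Tenant L: +1 (room for 4) → 2. Pool exhausted.
Total = 170×13 + 70×2 + 180×19 + 30×1 + 80×2 + 20×1 + 100×12 = 7180.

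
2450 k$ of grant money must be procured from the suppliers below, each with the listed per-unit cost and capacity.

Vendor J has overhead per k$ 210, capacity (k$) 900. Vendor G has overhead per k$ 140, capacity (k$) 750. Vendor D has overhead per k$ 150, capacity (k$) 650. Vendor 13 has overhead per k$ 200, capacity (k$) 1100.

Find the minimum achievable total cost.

Use suppliers in increasing cost order.
Vendor G at 140: take all 750 k$ → 1700 still needed.
Vendor D (150): use full 650 → 1050 k$ to go.
Vendor 13 at 200: take 1050 of its 1100 → requirement met.
Vendor J: unused.
Cost = 750×140 + 650×150 + 1050×200 = 412500.

412500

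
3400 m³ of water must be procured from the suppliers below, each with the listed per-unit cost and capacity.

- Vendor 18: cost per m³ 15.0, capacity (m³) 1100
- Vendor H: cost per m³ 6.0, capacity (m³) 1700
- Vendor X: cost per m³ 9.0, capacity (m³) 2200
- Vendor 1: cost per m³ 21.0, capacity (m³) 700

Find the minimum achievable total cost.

25500

Use suppliers in increasing cost order.
Vendor H at 6.0: take all 1700 m³ — 1700 still needed.
Vendor X (9.0): take the remaining 1700 — done.
Vendor 18, Vendor 1: unused.
Cost = 1700×6.0 + 1700×9.0 = 25500.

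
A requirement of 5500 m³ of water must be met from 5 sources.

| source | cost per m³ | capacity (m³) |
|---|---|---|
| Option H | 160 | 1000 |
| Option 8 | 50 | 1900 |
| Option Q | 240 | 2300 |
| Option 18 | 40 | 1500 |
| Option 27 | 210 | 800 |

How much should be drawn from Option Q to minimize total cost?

300

Fill from the cheapest source first.
Take 1500 from Option 18 at 40 → need 4000 more.
Option 8 at 50: take all 1900 m³ → 2100 still needed.
Option H (160): use full 1000 → 1100 m³ to go.
Take 800 from Option 27 at 210 → need 300 more.
Take 300 from Option Q at 240 to finish.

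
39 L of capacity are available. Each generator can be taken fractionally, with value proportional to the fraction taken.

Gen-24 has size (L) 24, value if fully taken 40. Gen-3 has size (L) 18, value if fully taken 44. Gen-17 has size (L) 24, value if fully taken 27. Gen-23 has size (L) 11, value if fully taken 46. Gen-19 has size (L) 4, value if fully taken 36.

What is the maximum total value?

136

Sort by value density: Gen-19 36/4≈9, Gen-23 46/11≈4.18, Gen-3 44/18≈2.44, Gen-24 40/24≈1.67, Gen-17 27/24≈1.12.
All 4 L of Gen-19 fit (value 36) ; 35 remain.
Gen-23: take in full, 11 L for value 46 ; 24 left.
Gen-3: take in full, 18 L for value 44 ; 6 left.
6 L left: a 6/24 share of Gen-24 gives 40×6/24 = 10.
Total value = 136.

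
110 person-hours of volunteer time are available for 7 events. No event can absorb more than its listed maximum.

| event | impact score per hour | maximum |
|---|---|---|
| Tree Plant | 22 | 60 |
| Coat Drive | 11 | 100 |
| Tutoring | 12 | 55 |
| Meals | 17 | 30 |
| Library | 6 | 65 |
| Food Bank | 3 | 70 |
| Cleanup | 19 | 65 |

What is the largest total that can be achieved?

Rank by impact score per hour: Tree Plant 22 > Cleanup 19 > Meals 17 > Tutoring 12 > Coat Drive 11 > Library 6 > Food Bank 3.
Tree Plant: +60 to 60 (cap) — 50 left.
Cleanup: +50 (room for 65) → 50. Pool exhausted.
Total = 22×60 + 19×50 = 2270.

2270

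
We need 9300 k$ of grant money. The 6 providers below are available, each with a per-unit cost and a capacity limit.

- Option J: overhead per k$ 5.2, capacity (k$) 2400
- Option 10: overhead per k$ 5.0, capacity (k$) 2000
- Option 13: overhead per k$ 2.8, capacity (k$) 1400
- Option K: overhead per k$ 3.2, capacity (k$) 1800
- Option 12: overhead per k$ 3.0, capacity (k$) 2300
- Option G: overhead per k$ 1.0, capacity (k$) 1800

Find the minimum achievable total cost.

28380

Fill from the cheapest provider first.
Take 1800 from Option G at 1.0 ; need 7500 more.
Option 13 at 2.8: take all 1400 k$ ; 6100 still needed.
Take 2300 from Option 12 at 3.0 ; need 3800 more.
Take 1800 from Option K at 3.2 ; need 2000 more.
Option 10 (5.0): use full 2000 ; 0 k$ to go.
Option J: unused.
Cost = 1800×1.0 + 1400×2.8 + 2300×3.0 + 1800×3.2 + 2000×5.0 = 28380.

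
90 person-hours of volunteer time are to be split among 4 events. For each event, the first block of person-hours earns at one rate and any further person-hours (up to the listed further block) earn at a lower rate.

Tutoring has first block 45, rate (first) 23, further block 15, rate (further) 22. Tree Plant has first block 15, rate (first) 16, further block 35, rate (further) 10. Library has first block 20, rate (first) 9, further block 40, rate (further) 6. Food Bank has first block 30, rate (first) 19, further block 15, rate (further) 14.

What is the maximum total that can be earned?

1935

Treat each block as its own option and order by rate: Tutoring/tier1 23 > Tutoring/tier2 22 > Food Bank/tier1 19 > Tree Plant/tier1 16 > Food Bank/tier2 14 > Tree Plant/tier2 10 > Library/tier1 9 > Library/tier2 6.
Tutoring/tier1 (23): +45 — 45 left.
Tutoring/tier2 (22): +15 — 30 left.
Food Bank/tier1 (19): +30 — 0 left.
Total = 23×45 + 22×15 + 19×30 = 1935.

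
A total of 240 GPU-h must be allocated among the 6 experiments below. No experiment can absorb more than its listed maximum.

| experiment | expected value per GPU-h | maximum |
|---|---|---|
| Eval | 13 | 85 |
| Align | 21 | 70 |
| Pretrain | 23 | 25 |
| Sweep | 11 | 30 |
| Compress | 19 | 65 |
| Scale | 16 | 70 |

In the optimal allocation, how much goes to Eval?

Order the experiments by expected value per GPU-h: Pretrain 23 > Align 21 > Compress 19 > Scale 16 > Eval 13 > Sweep 11.
Give Pretrain 25 to hit its cap of 25 — 215 left.
Align takes 70 to reach its cap of 70 — 145 left.
Give Compress 65 to hit its cap of 65 — 80 left.
Scale takes 70 to reach its cap of 70 — 10 left.
Only 10 left; Eval takes them to reach 10.

10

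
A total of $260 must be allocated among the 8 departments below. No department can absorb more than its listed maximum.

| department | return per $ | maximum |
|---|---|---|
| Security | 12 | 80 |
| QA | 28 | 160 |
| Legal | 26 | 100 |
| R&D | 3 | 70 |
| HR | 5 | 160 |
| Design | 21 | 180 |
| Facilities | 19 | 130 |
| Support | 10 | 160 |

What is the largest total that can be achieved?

7080

Highest return per $ first: QA 28 > Legal 26 > Design 21 > Facilities 19 > Security 12 > Support 10 > HR 5 > R&D 3.
QA: +160 to 160 (cap) → 100 left.
Legal: +100 to 100 (cap) → 0 left.
Total = 28×160 + 26×100 = 7080.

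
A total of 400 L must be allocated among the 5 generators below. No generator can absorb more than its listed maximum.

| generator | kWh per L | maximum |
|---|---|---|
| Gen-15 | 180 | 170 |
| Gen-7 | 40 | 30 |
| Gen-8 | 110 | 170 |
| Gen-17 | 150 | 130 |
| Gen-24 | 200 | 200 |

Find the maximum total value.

75100

Rank by kWh per L: Gen-24 200 > Gen-15 180 > Gen-17 150 > Gen-8 110 > Gen-7 40.
Gen-24: +200 to 200 (cap) → 200 left.
Gen-15: +170 to 170 (cap) → 30 left.
Only 30 left; Gen-17 takes them to reach 30.
Total = 180×170 + 150×30 + 200×200 = 75100.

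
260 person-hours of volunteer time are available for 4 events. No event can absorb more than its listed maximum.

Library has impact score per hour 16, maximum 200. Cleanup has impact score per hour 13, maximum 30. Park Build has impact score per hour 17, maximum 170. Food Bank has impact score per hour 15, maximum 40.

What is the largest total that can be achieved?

Rank by impact score per hour: Park Build 17 > Library 16 > Food Bank 15 > Cleanup 13.
Give Park Build 170 to hit its cap of 170 — 90 left.
Only 90 left; Library takes them to reach 90.
Total = 16×90 + 17×170 = 4330.

4330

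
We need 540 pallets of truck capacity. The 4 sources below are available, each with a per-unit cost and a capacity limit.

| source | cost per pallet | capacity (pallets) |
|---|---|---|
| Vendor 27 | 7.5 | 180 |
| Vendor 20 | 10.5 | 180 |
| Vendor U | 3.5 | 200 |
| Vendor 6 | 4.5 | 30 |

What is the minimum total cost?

Use sources in increasing cost order.
Take 200 from Vendor U at 3.5 → need 340 more.
Vendor 6 at 4.5: take all 30 pallets → 310 still needed.
Vendor 27 at 7.5: take all 180 pallets → 130 still needed.
Vendor 20 at 10.5: take 130 of its 180 → requirement met.
Cost = 200×3.5 + 30×4.5 + 180×7.5 + 130×10.5 = 3550.

3550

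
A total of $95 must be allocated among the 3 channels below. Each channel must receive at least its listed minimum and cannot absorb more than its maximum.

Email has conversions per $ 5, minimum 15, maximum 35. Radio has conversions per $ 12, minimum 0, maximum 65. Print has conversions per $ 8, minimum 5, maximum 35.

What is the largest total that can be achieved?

975

Meeting every minimum uses 15+0+5 = 20 $, leaving 75.
Rank by conversions per $: Radio 12 > Print 8 > Email 5.
Radio takes 65 more to reach its cap of 65 ; 10 left.
Print: +10 (room for 30) → 15. Pool exhausted.
Total = 5×15 + 12×65 + 8×15 = 975.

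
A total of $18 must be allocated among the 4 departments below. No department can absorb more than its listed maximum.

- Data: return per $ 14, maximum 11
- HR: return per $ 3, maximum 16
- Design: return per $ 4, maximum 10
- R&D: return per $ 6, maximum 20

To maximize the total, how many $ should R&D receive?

7

Order the departments by return per $: Data 14 > R&D 6 > Design 4 > HR 3.
Data: +11 to 11 (cap) — 7 left.
R&D has room for 20 but only 7 remain, so it gets 7.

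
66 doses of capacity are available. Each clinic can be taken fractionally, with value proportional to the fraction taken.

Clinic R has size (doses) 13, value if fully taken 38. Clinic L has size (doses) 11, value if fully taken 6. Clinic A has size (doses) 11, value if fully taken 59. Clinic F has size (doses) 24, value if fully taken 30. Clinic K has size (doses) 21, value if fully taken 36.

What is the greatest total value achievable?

159.25

Best value per unit of size first: Clinic A 59/11≈5.36, Clinic R 38/13≈2.92, Clinic K 36/21≈1.71, Clinic F 30/24≈1.25, Clinic L 6/11≈0.545.
Take all of Clinic A (11 doses, value 59) — 55 doses left.
Take all of Clinic R (13 doses, value 38) — 42 doses left.
Take all of Clinic K (21 doses, value 36) — 21 doses left.
Fill the last 21 doses with part of Clinic F: 21/24 of it earns 26.25.
Total value = 159.25.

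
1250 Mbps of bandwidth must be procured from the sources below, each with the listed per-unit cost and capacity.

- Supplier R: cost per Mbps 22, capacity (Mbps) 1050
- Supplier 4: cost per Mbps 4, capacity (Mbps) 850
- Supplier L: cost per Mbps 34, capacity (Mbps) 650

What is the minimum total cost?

Use sources in increasing cost order.
Supplier 4 (4): use full 850 ; 400 Mbps to go.
Supplier R (22): take the remaining 400 ; done.
Supplier L: unused.
Cost = 850×4 + 400×22 = 12200.

12200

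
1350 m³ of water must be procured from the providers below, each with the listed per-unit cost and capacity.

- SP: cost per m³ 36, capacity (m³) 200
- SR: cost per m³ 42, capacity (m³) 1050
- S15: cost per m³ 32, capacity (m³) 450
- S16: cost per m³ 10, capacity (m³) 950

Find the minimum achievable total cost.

Fill from the cheapest provider first.
S16 (10): use full 950 — 400 m³ to go.
S15 (32): take the remaining 400 — done.
SP, SR: unused.
Cost = 950×10 + 400×32 = 22300.

22300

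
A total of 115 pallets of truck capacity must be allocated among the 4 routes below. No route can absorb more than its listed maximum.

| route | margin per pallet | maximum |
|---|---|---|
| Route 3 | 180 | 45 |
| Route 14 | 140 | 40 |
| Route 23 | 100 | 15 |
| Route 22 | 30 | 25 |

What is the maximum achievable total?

Order the routes by margin per pallet: Route 3 180 > Route 14 140 > Route 23 100 > Route 22 30.
Route 3 takes 45 to reach its cap of 45 — 70 left.
Give Route 14 40 to hit its cap of 40 — 30 left.
Route 23 takes 15 to reach its cap of 15 — 15 left.
Route 22: +15 (room for 25) → 15. Pool exhausted.
Total = 180×45 + 140×40 + 100×15 + 30×15 = 15650.

15650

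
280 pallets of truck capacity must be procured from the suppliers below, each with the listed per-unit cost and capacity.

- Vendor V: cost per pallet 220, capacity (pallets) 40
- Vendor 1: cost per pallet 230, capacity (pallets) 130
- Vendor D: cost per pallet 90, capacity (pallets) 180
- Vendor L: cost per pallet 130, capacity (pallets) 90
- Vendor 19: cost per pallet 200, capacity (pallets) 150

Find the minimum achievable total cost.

29900

Use suppliers in increasing cost order.
Take 180 from Vendor D at 90 — need 100 more.
Take 90 from Vendor L at 130 — need 10 more.
Vendor 19 at 200: take 10 of its 150 — requirement met.
Vendor V, Vendor 1: unused.
Cost = 180×90 + 90×130 + 10×200 = 29900.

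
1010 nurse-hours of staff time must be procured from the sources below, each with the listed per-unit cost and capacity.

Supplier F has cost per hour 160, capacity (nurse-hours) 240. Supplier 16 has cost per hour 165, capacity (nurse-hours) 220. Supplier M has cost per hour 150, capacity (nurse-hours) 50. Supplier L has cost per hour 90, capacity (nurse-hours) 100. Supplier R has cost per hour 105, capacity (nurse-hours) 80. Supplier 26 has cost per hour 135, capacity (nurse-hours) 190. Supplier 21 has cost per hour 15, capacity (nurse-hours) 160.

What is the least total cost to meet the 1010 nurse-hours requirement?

122700

Cheapest first:
Take 160 from Supplier 21 at 15 ; need 850 more.
Supplier L at 90: take all 100 nurse-hours ; 750 still needed.
Supplier R at 105: take all 80 nurse-hours ; 670 still needed.
Take 190 from Supplier 26 at 135 ; need 480 more.
Supplier M at 150: take all 50 nurse-hours ; 430 still needed.
Supplier F at 160: take all 240 nurse-hours ; 190 still needed.
Take 190 from Supplier 16 at 165 to finish.
Cost = 160×15 + 100×90 + 80×105 + 190×135 + 50×150 + 240×160 + 190×165 = 122700.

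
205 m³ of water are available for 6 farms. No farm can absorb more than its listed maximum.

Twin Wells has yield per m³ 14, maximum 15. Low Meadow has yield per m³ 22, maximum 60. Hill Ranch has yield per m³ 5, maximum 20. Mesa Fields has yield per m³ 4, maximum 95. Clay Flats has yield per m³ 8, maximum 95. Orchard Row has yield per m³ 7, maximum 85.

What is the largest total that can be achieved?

Highest yield per m³ first: Low Meadow 22 > Twin Wells 14 > Clay Flats 8 > Orchard Row 7 > Hill Ranch 5 > Mesa Fields 4.
Give Low Meadow 60 to hit its cap of 60 → 145 left.
Twin Wells takes 15 to reach its cap of 15 → 130 left.
Clay Flats takes 95 to reach its cap of 95 → 35 left.
Only 35 left; Orchard Row takes them to reach 35.
Total = 14×15 + 22×60 + 8×95 + 7×35 = 2535.

2535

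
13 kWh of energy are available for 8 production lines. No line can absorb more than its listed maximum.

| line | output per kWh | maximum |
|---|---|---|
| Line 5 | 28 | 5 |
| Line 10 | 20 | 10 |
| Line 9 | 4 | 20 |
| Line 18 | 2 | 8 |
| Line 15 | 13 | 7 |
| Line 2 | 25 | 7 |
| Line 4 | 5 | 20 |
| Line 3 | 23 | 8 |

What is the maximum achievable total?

338

Highest output per kWh first: Line 5 28 > Line 2 25 > Line 3 23 > Line 10 20 > Line 15 13 > Line 4 5 > Line 9 4 > Line 18 2.
Give Line 5 5 to hit its cap of 5 — 8 left.
Give Line 2 7 to hit its cap of 7 — 1 left.
Line 3: +1 (room for 8) → 1. Pool exhausted.
Total = 28×5 + 25×7 + 23×1 = 338.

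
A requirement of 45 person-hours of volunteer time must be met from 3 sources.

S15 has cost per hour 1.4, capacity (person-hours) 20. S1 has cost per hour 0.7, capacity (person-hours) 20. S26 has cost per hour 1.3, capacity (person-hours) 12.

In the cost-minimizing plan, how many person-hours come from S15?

Cheapest first:
S1 at 0.7: take all 20 person-hours ; 25 still needed.
Take 12 from S26 at 1.3 ; need 13 more.
S15 at 1.4: take 13 of its 20 ; requirement met.

13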